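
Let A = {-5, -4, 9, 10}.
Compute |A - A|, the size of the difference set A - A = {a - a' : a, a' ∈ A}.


A - A = {a - a' : a, a' ∈ A}; |A| = 4.
Bounds: 2|A|-1 ≤ |A - A| ≤ |A|² - |A| + 1, i.e. 7 ≤ |A - A| ≤ 13.
Note: 0 ∈ A - A always (from a - a). The set is symmetric: if d ∈ A - A then -d ∈ A - A.
Enumerate nonzero differences d = a - a' with a > a' (then include -d):
Positive differences: {1, 13, 14, 15}
Full difference set: {0} ∪ (positive diffs) ∪ (negative diffs).
|A - A| = 1 + 2·4 = 9 (matches direct enumeration: 9).

|A - A| = 9


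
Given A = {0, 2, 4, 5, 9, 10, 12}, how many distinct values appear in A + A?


A + A = {a + a' : a, a' ∈ A}; |A| = 7.
General bounds: 2|A| - 1 ≤ |A + A| ≤ |A|(|A|+1)/2, i.e. 13 ≤ |A + A| ≤ 28.
Lower bound 2|A|-1 is attained iff A is an arithmetic progression.
Enumerate sums a + a' for a ≤ a' (symmetric, so this suffices):
a = 0: 0+0=0, 0+2=2, 0+4=4, 0+5=5, 0+9=9, 0+10=10, 0+12=12
a = 2: 2+2=4, 2+4=6, 2+5=7, 2+9=11, 2+10=12, 2+12=14
a = 4: 4+4=8, 4+5=9, 4+9=13, 4+10=14, 4+12=16
a = 5: 5+5=10, 5+9=14, 5+10=15, 5+12=17
a = 9: 9+9=18, 9+10=19, 9+12=21
a = 10: 10+10=20, 10+12=22
a = 12: 12+12=24
Distinct sums: {0, 2, 4, 5, 6, 7, 8, 9, 10, 11, 12, 13, 14, 15, 16, 17, 18, 19, 20, 21, 22, 24}
|A + A| = 22

|A + A| = 22


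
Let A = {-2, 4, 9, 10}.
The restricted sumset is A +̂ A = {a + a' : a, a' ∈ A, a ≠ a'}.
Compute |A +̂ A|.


Restricted sumset: A +̂ A = {a + a' : a ∈ A, a' ∈ A, a ≠ a'}.
Equivalently, take A + A and drop any sum 2a that is achievable ONLY as a + a for a ∈ A (i.e. sums representable only with equal summands).
Enumerate pairs (a, a') with a < a' (symmetric, so each unordered pair gives one sum; this covers all a ≠ a'):
  -2 + 4 = 2
  -2 + 9 = 7
  -2 + 10 = 8
  4 + 9 = 13
  4 + 10 = 14
  9 + 10 = 19
Collected distinct sums: {2, 7, 8, 13, 14, 19}
|A +̂ A| = 6
(Reference bound: |A +̂ A| ≥ 2|A| - 3 for |A| ≥ 2, with |A| = 4 giving ≥ 5.)

|A +̂ A| = 6


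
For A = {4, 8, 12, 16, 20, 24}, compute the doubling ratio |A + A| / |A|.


|A| = 6.
Compute A + A by enumerating all 36 pairs.
A + A = {8, 12, 16, 20, 24, 28, 32, 36, 40, 44, 48}, so |A + A| = 11.
K = |A + A| / |A| = 11/6 (already in lowest terms) ≈ 1.8333.
Reference: AP of size 6 gives K = 11/6 ≈ 1.8333; a fully generic set of size 6 gives K ≈ 3.5000.

|A| = 6, |A + A| = 11, K = 11/6.


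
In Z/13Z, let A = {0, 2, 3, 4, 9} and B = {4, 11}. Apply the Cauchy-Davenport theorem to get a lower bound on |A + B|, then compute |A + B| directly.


Cauchy-Davenport: |A + B| ≥ min(p, |A| + |B| - 1) for A, B nonempty in Z/pZ.
|A| = 5, |B| = 2, p = 13.
CD lower bound = min(13, 5 + 2 - 1) = min(13, 6) = 6.
Compute A + B mod 13 directly:
a = 0: 0+4=4, 0+11=11
a = 2: 2+4=6, 2+11=0
a = 3: 3+4=7, 3+11=1
a = 4: 4+4=8, 4+11=2
a = 9: 9+4=0, 9+11=7
A + B = {0, 1, 2, 4, 6, 7, 8, 11}, so |A + B| = 8.
Verify: 8 ≥ 6? Yes ✓.

CD lower bound = 6, actual |A + B| = 8.


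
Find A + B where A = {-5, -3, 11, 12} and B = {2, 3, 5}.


A + B = {a + b : a ∈ A, b ∈ B}.
Enumerate all |A|·|B| = 4·3 = 12 pairs (a, b) and collect distinct sums.
a = -5: -5+2=-3, -5+3=-2, -5+5=0
a = -3: -3+2=-1, -3+3=0, -3+5=2
a = 11: 11+2=13, 11+3=14, 11+5=16
a = 12: 12+2=14, 12+3=15, 12+5=17
Collecting distinct sums: A + B = {-3, -2, -1, 0, 2, 13, 14, 15, 16, 17}
|A + B| = 10

A + B = {-3, -2, -1, 0, 2, 13, 14, 15, 16, 17}


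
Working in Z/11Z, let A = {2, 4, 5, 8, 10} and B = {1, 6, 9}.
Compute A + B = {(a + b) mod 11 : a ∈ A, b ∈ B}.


Work in Z/11Z: reduce every sum a + b modulo 11.
Enumerate all 15 pairs:
a = 2: 2+1=3, 2+6=8, 2+9=0
a = 4: 4+1=5, 4+6=10, 4+9=2
a = 5: 5+1=6, 5+6=0, 5+9=3
a = 8: 8+1=9, 8+6=3, 8+9=6
a = 10: 10+1=0, 10+6=5, 10+9=8
Distinct residues collected: {0, 2, 3, 5, 6, 8, 9, 10}
|A + B| = 8 (out of 11 total residues).

A + B = {0, 2, 3, 5, 6, 8, 9, 10}


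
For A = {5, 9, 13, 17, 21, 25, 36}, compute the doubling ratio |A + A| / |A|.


|A| = 7.
Compute A + A by enumerating all 49 pairs.
A + A = {10, 14, 18, 22, 26, 30, 34, 38, 41, 42, 45, 46, 49, 50, 53, 57, 61, 72}, so |A + A| = 18.
K = |A + A| / |A| = 18/7 (already in lowest terms) ≈ 2.5714.
Reference: AP of size 7 gives K = 13/7 ≈ 1.8571; a fully generic set of size 7 gives K ≈ 4.0000.

|A| = 7, |A + A| = 18, K = 18/7.


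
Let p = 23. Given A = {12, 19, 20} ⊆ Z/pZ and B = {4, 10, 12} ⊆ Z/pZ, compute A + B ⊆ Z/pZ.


Work in Z/23Z: reduce every sum a + b modulo 23.
Enumerate all 9 pairs:
a = 12: 12+4=16, 12+10=22, 12+12=1
a = 19: 19+4=0, 19+10=6, 19+12=8
a = 20: 20+4=1, 20+10=7, 20+12=9
Distinct residues collected: {0, 1, 6, 7, 8, 9, 16, 22}
|A + B| = 8 (out of 23 total residues).

A + B = {0, 1, 6, 7, 8, 9, 16, 22}


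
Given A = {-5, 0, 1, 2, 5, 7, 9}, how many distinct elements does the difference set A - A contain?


A - A = {a - a' : a, a' ∈ A}; |A| = 7.
Bounds: 2|A|-1 ≤ |A - A| ≤ |A|² - |A| + 1, i.e. 13 ≤ |A - A| ≤ 43.
Note: 0 ∈ A - A always (from a - a). The set is symmetric: if d ∈ A - A then -d ∈ A - A.
Enumerate nonzero differences d = a - a' with a > a' (then include -d):
Positive differences: {1, 2, 3, 4, 5, 6, 7, 8, 9, 10, 12, 14}
Full difference set: {0} ∪ (positive diffs) ∪ (negative diffs).
|A - A| = 1 + 2·12 = 25 (matches direct enumeration: 25).

|A - A| = 25


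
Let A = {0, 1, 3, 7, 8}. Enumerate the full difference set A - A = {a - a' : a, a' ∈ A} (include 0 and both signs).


A - A = {a - a' : a, a' ∈ A}.
Compute a - a' for each ordered pair (a, a'):
a = 0: 0-0=0, 0-1=-1, 0-3=-3, 0-7=-7, 0-8=-8
a = 1: 1-0=1, 1-1=0, 1-3=-2, 1-7=-6, 1-8=-7
a = 3: 3-0=3, 3-1=2, 3-3=0, 3-7=-4, 3-8=-5
a = 7: 7-0=7, 7-1=6, 7-3=4, 7-7=0, 7-8=-1
a = 8: 8-0=8, 8-1=7, 8-3=5, 8-7=1, 8-8=0
Collecting distinct values (and noting 0 appears from a-a):
A - A = {-8, -7, -6, -5, -4, -3, -2, -1, 0, 1, 2, 3, 4, 5, 6, 7, 8}
|A - A| = 17

A - A = {-8, -7, -6, -5, -4, -3, -2, -1, 0, 1, 2, 3, 4, 5, 6, 7, 8}


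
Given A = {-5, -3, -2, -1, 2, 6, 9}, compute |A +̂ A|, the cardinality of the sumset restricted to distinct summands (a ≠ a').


Restricted sumset: A +̂ A = {a + a' : a ∈ A, a' ∈ A, a ≠ a'}.
Equivalently, take A + A and drop any sum 2a that is achievable ONLY as a + a for a ∈ A (i.e. sums representable only with equal summands).
Enumerate pairs (a, a') with a < a' (symmetric, so each unordered pair gives one sum; this covers all a ≠ a'):
  -5 + -3 = -8
  -5 + -2 = -7
  -5 + -1 = -6
  -5 + 2 = -3
  -5 + 6 = 1
  -5 + 9 = 4
  -3 + -2 = -5
  -3 + -1 = -4
  -3 + 2 = -1
  -3 + 6 = 3
  -3 + 9 = 6
  -2 + -1 = -3
  -2 + 2 = 0
  -2 + 6 = 4
  -2 + 9 = 7
  -1 + 2 = 1
  -1 + 6 = 5
  -1 + 9 = 8
  2 + 6 = 8
  2 + 9 = 11
  6 + 9 = 15
Collected distinct sums: {-8, -7, -6, -5, -4, -3, -1, 0, 1, 3, 4, 5, 6, 7, 8, 11, 15}
|A +̂ A| = 17
(Reference bound: |A +̂ A| ≥ 2|A| - 3 for |A| ≥ 2, with |A| = 7 giving ≥ 11.)

|A +̂ A| = 17


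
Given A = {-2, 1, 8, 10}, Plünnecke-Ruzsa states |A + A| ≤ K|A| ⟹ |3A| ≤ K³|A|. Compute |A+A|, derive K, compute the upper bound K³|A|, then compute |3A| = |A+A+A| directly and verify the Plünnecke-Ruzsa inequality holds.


|A| = 4.
Step 1: Compute A + A by enumerating all 16 pairs.
A + A = {-4, -1, 2, 6, 8, 9, 11, 16, 18, 20}, so |A + A| = 10.
Step 2: Doubling constant K = |A + A|/|A| = 10/4 = 10/4 ≈ 2.5000.
Step 3: Plünnecke-Ruzsa gives |3A| ≤ K³·|A| = (2.5000)³ · 4 ≈ 62.5000.
Step 4: Compute 3A = A + A + A directly by enumerating all triples (a,b,c) ∈ A³; |3A| = 20.
Step 5: Check 20 ≤ 62.5000? Yes ✓.

K = 10/4, Plünnecke-Ruzsa bound K³|A| ≈ 62.5000, |3A| = 20, inequality holds.


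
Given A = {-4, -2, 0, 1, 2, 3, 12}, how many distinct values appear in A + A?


A + A = {a + a' : a, a' ∈ A}; |A| = 7.
General bounds: 2|A| - 1 ≤ |A + A| ≤ |A|(|A|+1)/2, i.e. 13 ≤ |A + A| ≤ 28.
Lower bound 2|A|-1 is attained iff A is an arithmetic progression.
Enumerate sums a + a' for a ≤ a' (symmetric, so this suffices):
a = -4: -4+-4=-8, -4+-2=-6, -4+0=-4, -4+1=-3, -4+2=-2, -4+3=-1, -4+12=8
a = -2: -2+-2=-4, -2+0=-2, -2+1=-1, -2+2=0, -2+3=1, -2+12=10
a = 0: 0+0=0, 0+1=1, 0+2=2, 0+3=3, 0+12=12
a = 1: 1+1=2, 1+2=3, 1+3=4, 1+12=13
a = 2: 2+2=4, 2+3=5, 2+12=14
a = 3: 3+3=6, 3+12=15
a = 12: 12+12=24
Distinct sums: {-8, -6, -4, -3, -2, -1, 0, 1, 2, 3, 4, 5, 6, 8, 10, 12, 13, 14, 15, 24}
|A + A| = 20

|A + A| = 20


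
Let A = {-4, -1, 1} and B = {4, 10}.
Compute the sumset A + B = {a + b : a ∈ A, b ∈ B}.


A + B = {a + b : a ∈ A, b ∈ B}.
Enumerate all |A|·|B| = 3·2 = 6 pairs (a, b) and collect distinct sums.
a = -4: -4+4=0, -4+10=6
a = -1: -1+4=3, -1+10=9
a = 1: 1+4=5, 1+10=11
Collecting distinct sums: A + B = {0, 3, 5, 6, 9, 11}
|A + B| = 6

A + B = {0, 3, 5, 6, 9, 11}


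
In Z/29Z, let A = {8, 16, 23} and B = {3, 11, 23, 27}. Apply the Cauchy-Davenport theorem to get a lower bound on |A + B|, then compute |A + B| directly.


Cauchy-Davenport: |A + B| ≥ min(p, |A| + |B| - 1) for A, B nonempty in Z/pZ.
|A| = 3, |B| = 4, p = 29.
CD lower bound = min(29, 3 + 4 - 1) = min(29, 6) = 6.
Compute A + B mod 29 directly:
a = 8: 8+3=11, 8+11=19, 8+23=2, 8+27=6
a = 16: 16+3=19, 16+11=27, 16+23=10, 16+27=14
a = 23: 23+3=26, 23+11=5, 23+23=17, 23+27=21
A + B = {2, 5, 6, 10, 11, 14, 17, 19, 21, 26, 27}, so |A + B| = 11.
Verify: 11 ≥ 6? Yes ✓.

CD lower bound = 6, actual |A + B| = 11.


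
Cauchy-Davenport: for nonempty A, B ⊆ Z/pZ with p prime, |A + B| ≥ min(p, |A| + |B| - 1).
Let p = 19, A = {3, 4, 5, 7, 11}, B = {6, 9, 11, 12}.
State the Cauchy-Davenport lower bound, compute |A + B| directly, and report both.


Cauchy-Davenport: |A + B| ≥ min(p, |A| + |B| - 1) for A, B nonempty in Z/pZ.
|A| = 5, |B| = 4, p = 19.
CD lower bound = min(19, 5 + 4 - 1) = min(19, 8) = 8.
Compute A + B mod 19 directly:
a = 3: 3+6=9, 3+9=12, 3+11=14, 3+12=15
a = 4: 4+6=10, 4+9=13, 4+11=15, 4+12=16
a = 5: 5+6=11, 5+9=14, 5+11=16, 5+12=17
a = 7: 7+6=13, 7+9=16, 7+11=18, 7+12=0
a = 11: 11+6=17, 11+9=1, 11+11=3, 11+12=4
A + B = {0, 1, 3, 4, 9, 10, 11, 12, 13, 14, 15, 16, 17, 18}, so |A + B| = 14.
Verify: 14 ≥ 8? Yes ✓.

CD lower bound = 8, actual |A + B| = 14.


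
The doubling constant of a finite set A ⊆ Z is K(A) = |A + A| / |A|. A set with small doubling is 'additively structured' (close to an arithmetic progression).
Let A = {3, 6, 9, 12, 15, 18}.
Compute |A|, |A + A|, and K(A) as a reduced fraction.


|A| = 6.
Compute A + A by enumerating all 36 pairs.
A + A = {6, 9, 12, 15, 18, 21, 24, 27, 30, 33, 36}, so |A + A| = 11.
K = |A + A| / |A| = 11/6 (already in lowest terms) ≈ 1.8333.
Reference: AP of size 6 gives K = 11/6 ≈ 1.8333; a fully generic set of size 6 gives K ≈ 3.5000.

|A| = 6, |A + A| = 11, K = 11/6.


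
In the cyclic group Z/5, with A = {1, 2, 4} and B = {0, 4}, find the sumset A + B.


Work in Z/5Z: reduce every sum a + b modulo 5.
Enumerate all 6 pairs:
a = 1: 1+0=1, 1+4=0
a = 2: 2+0=2, 2+4=1
a = 4: 4+0=4, 4+4=3
Distinct residues collected: {0, 1, 2, 3, 4}
|A + B| = 5 (out of 5 total residues).

A + B = {0, 1, 2, 3, 4}


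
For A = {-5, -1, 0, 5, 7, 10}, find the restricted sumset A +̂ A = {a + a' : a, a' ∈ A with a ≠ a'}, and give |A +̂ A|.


Restricted sumset: A +̂ A = {a + a' : a ∈ A, a' ∈ A, a ≠ a'}.
Equivalently, take A + A and drop any sum 2a that is achievable ONLY as a + a for a ∈ A (i.e. sums representable only with equal summands).
Enumerate pairs (a, a') with a < a' (symmetric, so each unordered pair gives one sum; this covers all a ≠ a'):
  -5 + -1 = -6
  -5 + 0 = -5
  -5 + 5 = 0
  -5 + 7 = 2
  -5 + 10 = 5
  -1 + 0 = -1
  -1 + 5 = 4
  -1 + 7 = 6
  -1 + 10 = 9
  0 + 5 = 5
  0 + 7 = 7
  0 + 10 = 10
  5 + 7 = 12
  5 + 10 = 15
  7 + 10 = 17
Collected distinct sums: {-6, -5, -1, 0, 2, 4, 5, 6, 7, 9, 10, 12, 15, 17}
|A +̂ A| = 14
(Reference bound: |A +̂ A| ≥ 2|A| - 3 for |A| ≥ 2, with |A| = 6 giving ≥ 9.)

|A +̂ A| = 14


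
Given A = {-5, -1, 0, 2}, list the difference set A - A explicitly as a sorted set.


A - A = {a - a' : a, a' ∈ A}.
Compute a - a' for each ordered pair (a, a'):
a = -5: -5--5=0, -5--1=-4, -5-0=-5, -5-2=-7
a = -1: -1--5=4, -1--1=0, -1-0=-1, -1-2=-3
a = 0: 0--5=5, 0--1=1, 0-0=0, 0-2=-2
a = 2: 2--5=7, 2--1=3, 2-0=2, 2-2=0
Collecting distinct values (and noting 0 appears from a-a):
A - A = {-7, -5, -4, -3, -2, -1, 0, 1, 2, 3, 4, 5, 7}
|A - A| = 13

A - A = {-7, -5, -4, -3, -2, -1, 0, 1, 2, 3, 4, 5, 7}


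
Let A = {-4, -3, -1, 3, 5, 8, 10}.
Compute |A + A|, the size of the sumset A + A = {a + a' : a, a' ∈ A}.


A + A = {a + a' : a, a' ∈ A}; |A| = 7.
General bounds: 2|A| - 1 ≤ |A + A| ≤ |A|(|A|+1)/2, i.e. 13 ≤ |A + A| ≤ 28.
Lower bound 2|A|-1 is attained iff A is an arithmetic progression.
Enumerate sums a + a' for a ≤ a' (symmetric, so this suffices):
a = -4: -4+-4=-8, -4+-3=-7, -4+-1=-5, -4+3=-1, -4+5=1, -4+8=4, -4+10=6
a = -3: -3+-3=-6, -3+-1=-4, -3+3=0, -3+5=2, -3+8=5, -3+10=7
a = -1: -1+-1=-2, -1+3=2, -1+5=4, -1+8=7, -1+10=9
a = 3: 3+3=6, 3+5=8, 3+8=11, 3+10=13
a = 5: 5+5=10, 5+8=13, 5+10=15
a = 8: 8+8=16, 8+10=18
a = 10: 10+10=20
Distinct sums: {-8, -7, -6, -5, -4, -2, -1, 0, 1, 2, 4, 5, 6, 7, 8, 9, 10, 11, 13, 15, 16, 18, 20}
|A + A| = 23

|A + A| = 23


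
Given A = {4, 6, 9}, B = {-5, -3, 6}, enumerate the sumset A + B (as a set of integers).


A + B = {a + b : a ∈ A, b ∈ B}.
Enumerate all |A|·|B| = 3·3 = 9 pairs (a, b) and collect distinct sums.
a = 4: 4+-5=-1, 4+-3=1, 4+6=10
a = 6: 6+-5=1, 6+-3=3, 6+6=12
a = 9: 9+-5=4, 9+-3=6, 9+6=15
Collecting distinct sums: A + B = {-1, 1, 3, 4, 6, 10, 12, 15}
|A + B| = 8

A + B = {-1, 1, 3, 4, 6, 10, 12, 15}


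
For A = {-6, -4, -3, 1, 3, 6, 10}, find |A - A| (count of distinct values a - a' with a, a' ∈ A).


A - A = {a - a' : a, a' ∈ A}; |A| = 7.
Bounds: 2|A|-1 ≤ |A - A| ≤ |A|² - |A| + 1, i.e. 13 ≤ |A - A| ≤ 43.
Note: 0 ∈ A - A always (from a - a). The set is symmetric: if d ∈ A - A then -d ∈ A - A.
Enumerate nonzero differences d = a - a' with a > a' (then include -d):
Positive differences: {1, 2, 3, 4, 5, 6, 7, 9, 10, 12, 13, 14, 16}
Full difference set: {0} ∪ (positive diffs) ∪ (negative diffs).
|A - A| = 1 + 2·13 = 27 (matches direct enumeration: 27).

|A - A| = 27


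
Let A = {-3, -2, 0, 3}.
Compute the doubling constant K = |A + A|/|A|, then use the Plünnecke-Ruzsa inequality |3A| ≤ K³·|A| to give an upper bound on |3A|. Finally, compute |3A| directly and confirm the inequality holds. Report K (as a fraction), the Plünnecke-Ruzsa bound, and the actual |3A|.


|A| = 4.
Step 1: Compute A + A by enumerating all 16 pairs.
A + A = {-6, -5, -4, -3, -2, 0, 1, 3, 6}, so |A + A| = 9.
Step 2: Doubling constant K = |A + A|/|A| = 9/4 = 9/4 ≈ 2.2500.
Step 3: Plünnecke-Ruzsa gives |3A| ≤ K³·|A| = (2.2500)³ · 4 ≈ 45.5625.
Step 4: Compute 3A = A + A + A directly by enumerating all triples (a,b,c) ∈ A³; |3A| = 15.
Step 5: Check 15 ≤ 45.5625? Yes ✓.

K = 9/4, Plünnecke-Ruzsa bound K³|A| ≈ 45.5625, |3A| = 15, inequality holds.


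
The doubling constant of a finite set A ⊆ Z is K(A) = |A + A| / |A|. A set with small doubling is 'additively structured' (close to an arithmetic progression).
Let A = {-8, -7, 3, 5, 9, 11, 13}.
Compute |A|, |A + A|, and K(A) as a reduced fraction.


|A| = 7.
Compute A + A by enumerating all 49 pairs.
A + A = {-16, -15, -14, -5, -4, -3, -2, 1, 2, 3, 4, 5, 6, 8, 10, 12, 14, 16, 18, 20, 22, 24, 26}, so |A + A| = 23.
K = |A + A| / |A| = 23/7 (already in lowest terms) ≈ 3.2857.
Reference: AP of size 7 gives K = 13/7 ≈ 1.8571; a fully generic set of size 7 gives K ≈ 4.0000.

|A| = 7, |A + A| = 23, K = 23/7.


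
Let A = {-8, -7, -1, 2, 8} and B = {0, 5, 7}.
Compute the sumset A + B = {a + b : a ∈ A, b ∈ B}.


A + B = {a + b : a ∈ A, b ∈ B}.
Enumerate all |A|·|B| = 5·3 = 15 pairs (a, b) and collect distinct sums.
a = -8: -8+0=-8, -8+5=-3, -8+7=-1
a = -7: -7+0=-7, -7+5=-2, -7+7=0
a = -1: -1+0=-1, -1+5=4, -1+7=6
a = 2: 2+0=2, 2+5=7, 2+7=9
a = 8: 8+0=8, 8+5=13, 8+7=15
Collecting distinct sums: A + B = {-8, -7, -3, -2, -1, 0, 2, 4, 6, 7, 8, 9, 13, 15}
|A + B| = 14

A + B = {-8, -7, -3, -2, -1, 0, 2, 4, 6, 7, 8, 9, 13, 15}


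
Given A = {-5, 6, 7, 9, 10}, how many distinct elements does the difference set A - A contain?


A - A = {a - a' : a, a' ∈ A}; |A| = 5.
Bounds: 2|A|-1 ≤ |A - A| ≤ |A|² - |A| + 1, i.e. 9 ≤ |A - A| ≤ 21.
Note: 0 ∈ A - A always (from a - a). The set is symmetric: if d ∈ A - A then -d ∈ A - A.
Enumerate nonzero differences d = a - a' with a > a' (then include -d):
Positive differences: {1, 2, 3, 4, 11, 12, 14, 15}
Full difference set: {0} ∪ (positive diffs) ∪ (negative diffs).
|A - A| = 1 + 2·8 = 17 (matches direct enumeration: 17).

|A - A| = 17


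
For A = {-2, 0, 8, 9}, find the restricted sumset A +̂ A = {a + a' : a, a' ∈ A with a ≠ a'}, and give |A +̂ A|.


Restricted sumset: A +̂ A = {a + a' : a ∈ A, a' ∈ A, a ≠ a'}.
Equivalently, take A + A and drop any sum 2a that is achievable ONLY as a + a for a ∈ A (i.e. sums representable only with equal summands).
Enumerate pairs (a, a') with a < a' (symmetric, so each unordered pair gives one sum; this covers all a ≠ a'):
  -2 + 0 = -2
  -2 + 8 = 6
  -2 + 9 = 7
  0 + 8 = 8
  0 + 9 = 9
  8 + 9 = 17
Collected distinct sums: {-2, 6, 7, 8, 9, 17}
|A +̂ A| = 6
(Reference bound: |A +̂ A| ≥ 2|A| - 3 for |A| ≥ 2, with |A| = 4 giving ≥ 5.)

|A +̂ A| = 6


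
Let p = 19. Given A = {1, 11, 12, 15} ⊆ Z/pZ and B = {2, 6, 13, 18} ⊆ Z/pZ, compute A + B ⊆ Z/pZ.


Work in Z/19Z: reduce every sum a + b modulo 19.
Enumerate all 16 pairs:
a = 1: 1+2=3, 1+6=7, 1+13=14, 1+18=0
a = 11: 11+2=13, 11+6=17, 11+13=5, 11+18=10
a = 12: 12+2=14, 12+6=18, 12+13=6, 12+18=11
a = 15: 15+2=17, 15+6=2, 15+13=9, 15+18=14
Distinct residues collected: {0, 2, 3, 5, 6, 7, 9, 10, 11, 13, 14, 17, 18}
|A + B| = 13 (out of 19 total residues).

A + B = {0, 2, 3, 5, 6, 7, 9, 10, 11, 13, 14, 17, 18}


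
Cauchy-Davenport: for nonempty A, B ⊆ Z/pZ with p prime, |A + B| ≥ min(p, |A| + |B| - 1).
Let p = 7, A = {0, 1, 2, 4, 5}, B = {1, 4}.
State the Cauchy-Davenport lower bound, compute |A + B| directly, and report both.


Cauchy-Davenport: |A + B| ≥ min(p, |A| + |B| - 1) for A, B nonempty in Z/pZ.
|A| = 5, |B| = 2, p = 7.
CD lower bound = min(7, 5 + 2 - 1) = min(7, 6) = 6.
Compute A + B mod 7 directly:
a = 0: 0+1=1, 0+4=4
a = 1: 1+1=2, 1+4=5
a = 2: 2+1=3, 2+4=6
a = 4: 4+1=5, 4+4=1
a = 5: 5+1=6, 5+4=2
A + B = {1, 2, 3, 4, 5, 6}, so |A + B| = 6.
Verify: 6 ≥ 6? Yes ✓.

CD lower bound = 6, actual |A + B| = 6.


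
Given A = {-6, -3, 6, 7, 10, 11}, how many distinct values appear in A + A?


A + A = {a + a' : a, a' ∈ A}; |A| = 6.
General bounds: 2|A| - 1 ≤ |A + A| ≤ |A|(|A|+1)/2, i.e. 11 ≤ |A + A| ≤ 21.
Lower bound 2|A|-1 is attained iff A is an arithmetic progression.
Enumerate sums a + a' for a ≤ a' (symmetric, so this suffices):
a = -6: -6+-6=-12, -6+-3=-9, -6+6=0, -6+7=1, -6+10=4, -6+11=5
a = -3: -3+-3=-6, -3+6=3, -3+7=4, -3+10=7, -3+11=8
a = 6: 6+6=12, 6+7=13, 6+10=16, 6+11=17
a = 7: 7+7=14, 7+10=17, 7+11=18
a = 10: 10+10=20, 10+11=21
a = 11: 11+11=22
Distinct sums: {-12, -9, -6, 0, 1, 3, 4, 5, 7, 8, 12, 13, 14, 16, 17, 18, 20, 21, 22}
|A + A| = 19

|A + A| = 19


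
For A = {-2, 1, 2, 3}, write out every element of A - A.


A - A = {a - a' : a, a' ∈ A}.
Compute a - a' for each ordered pair (a, a'):
a = -2: -2--2=0, -2-1=-3, -2-2=-4, -2-3=-5
a = 1: 1--2=3, 1-1=0, 1-2=-1, 1-3=-2
a = 2: 2--2=4, 2-1=1, 2-2=0, 2-3=-1
a = 3: 3--2=5, 3-1=2, 3-2=1, 3-3=0
Collecting distinct values (and noting 0 appears from a-a):
A - A = {-5, -4, -3, -2, -1, 0, 1, 2, 3, 4, 5}
|A - A| = 11

A - A = {-5, -4, -3, -2, -1, 0, 1, 2, 3, 4, 5}


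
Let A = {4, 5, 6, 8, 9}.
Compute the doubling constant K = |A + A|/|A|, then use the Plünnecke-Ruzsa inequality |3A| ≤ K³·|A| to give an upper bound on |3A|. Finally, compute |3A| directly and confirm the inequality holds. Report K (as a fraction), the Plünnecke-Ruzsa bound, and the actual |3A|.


|A| = 5.
Step 1: Compute A + A by enumerating all 25 pairs.
A + A = {8, 9, 10, 11, 12, 13, 14, 15, 16, 17, 18}, so |A + A| = 11.
Step 2: Doubling constant K = |A + A|/|A| = 11/5 = 11/5 ≈ 2.2000.
Step 3: Plünnecke-Ruzsa gives |3A| ≤ K³·|A| = (2.2000)³ · 5 ≈ 53.2400.
Step 4: Compute 3A = A + A + A directly by enumerating all triples (a,b,c) ∈ A³; |3A| = 16.
Step 5: Check 16 ≤ 53.2400? Yes ✓.

K = 11/5, Plünnecke-Ruzsa bound K³|A| ≈ 53.2400, |3A| = 16, inequality holds.


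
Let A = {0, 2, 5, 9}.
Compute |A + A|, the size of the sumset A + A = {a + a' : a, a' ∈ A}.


A + A = {a + a' : a, a' ∈ A}; |A| = 4.
General bounds: 2|A| - 1 ≤ |A + A| ≤ |A|(|A|+1)/2, i.e. 7 ≤ |A + A| ≤ 10.
Lower bound 2|A|-1 is attained iff A is an arithmetic progression.
Enumerate sums a + a' for a ≤ a' (symmetric, so this suffices):
a = 0: 0+0=0, 0+2=2, 0+5=5, 0+9=9
a = 2: 2+2=4, 2+5=7, 2+9=11
a = 5: 5+5=10, 5+9=14
a = 9: 9+9=18
Distinct sums: {0, 2, 4, 5, 7, 9, 10, 11, 14, 18}
|A + A| = 10

|A + A| = 10


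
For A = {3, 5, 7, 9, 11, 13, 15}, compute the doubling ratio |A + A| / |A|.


|A| = 7.
Compute A + A by enumerating all 49 pairs.
A + A = {6, 8, 10, 12, 14, 16, 18, 20, 22, 24, 26, 28, 30}, so |A + A| = 13.
K = |A + A| / |A| = 13/7 (already in lowest terms) ≈ 1.8571.
Reference: AP of size 7 gives K = 13/7 ≈ 1.8571; a fully generic set of size 7 gives K ≈ 4.0000.

|A| = 7, |A + A| = 13, K = 13/7.


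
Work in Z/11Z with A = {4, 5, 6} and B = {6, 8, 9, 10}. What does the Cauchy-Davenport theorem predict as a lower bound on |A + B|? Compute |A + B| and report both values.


Cauchy-Davenport: |A + B| ≥ min(p, |A| + |B| - 1) for A, B nonempty in Z/pZ.
|A| = 3, |B| = 4, p = 11.
CD lower bound = min(11, 3 + 4 - 1) = min(11, 6) = 6.
Compute A + B mod 11 directly:
a = 4: 4+6=10, 4+8=1, 4+9=2, 4+10=3
a = 5: 5+6=0, 5+8=2, 5+9=3, 5+10=4
a = 6: 6+6=1, 6+8=3, 6+9=4, 6+10=5
A + B = {0, 1, 2, 3, 4, 5, 10}, so |A + B| = 7.
Verify: 7 ≥ 6? Yes ✓.

CD lower bound = 6, actual |A + B| = 7.


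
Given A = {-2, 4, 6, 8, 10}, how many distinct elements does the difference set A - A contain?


A - A = {a - a' : a, a' ∈ A}; |A| = 5.
Bounds: 2|A|-1 ≤ |A - A| ≤ |A|² - |A| + 1, i.e. 9 ≤ |A - A| ≤ 21.
Note: 0 ∈ A - A always (from a - a). The set is symmetric: if d ∈ A - A then -d ∈ A - A.
Enumerate nonzero differences d = a - a' with a > a' (then include -d):
Positive differences: {2, 4, 6, 8, 10, 12}
Full difference set: {0} ∪ (positive diffs) ∪ (negative diffs).
|A - A| = 1 + 2·6 = 13 (matches direct enumeration: 13).

|A - A| = 13


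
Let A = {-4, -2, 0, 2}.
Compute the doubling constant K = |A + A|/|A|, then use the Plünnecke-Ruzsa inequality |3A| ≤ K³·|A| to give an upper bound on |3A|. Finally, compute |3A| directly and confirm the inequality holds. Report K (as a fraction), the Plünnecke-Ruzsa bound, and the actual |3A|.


|A| = 4.
Step 1: Compute A + A by enumerating all 16 pairs.
A + A = {-8, -6, -4, -2, 0, 2, 4}, so |A + A| = 7.
Step 2: Doubling constant K = |A + A|/|A| = 7/4 = 7/4 ≈ 1.7500.
Step 3: Plünnecke-Ruzsa gives |3A| ≤ K³·|A| = (1.7500)³ · 4 ≈ 21.4375.
Step 4: Compute 3A = A + A + A directly by enumerating all triples (a,b,c) ∈ A³; |3A| = 10.
Step 5: Check 10 ≤ 21.4375? Yes ✓.

K = 7/4, Plünnecke-Ruzsa bound K³|A| ≈ 21.4375, |3A| = 10, inequality holds.


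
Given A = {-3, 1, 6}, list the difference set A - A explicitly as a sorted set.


A - A = {a - a' : a, a' ∈ A}.
Compute a - a' for each ordered pair (a, a'):
a = -3: -3--3=0, -3-1=-4, -3-6=-9
a = 1: 1--3=4, 1-1=0, 1-6=-5
a = 6: 6--3=9, 6-1=5, 6-6=0
Collecting distinct values (and noting 0 appears from a-a):
A - A = {-9, -5, -4, 0, 4, 5, 9}
|A - A| = 7

A - A = {-9, -5, -4, 0, 4, 5, 9}


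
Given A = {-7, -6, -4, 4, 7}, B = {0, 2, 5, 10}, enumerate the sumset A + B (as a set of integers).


A + B = {a + b : a ∈ A, b ∈ B}.
Enumerate all |A|·|B| = 5·4 = 20 pairs (a, b) and collect distinct sums.
a = -7: -7+0=-7, -7+2=-5, -7+5=-2, -7+10=3
a = -6: -6+0=-6, -6+2=-4, -6+5=-1, -6+10=4
a = -4: -4+0=-4, -4+2=-2, -4+5=1, -4+10=6
a = 4: 4+0=4, 4+2=6, 4+5=9, 4+10=14
a = 7: 7+0=7, 7+2=9, 7+5=12, 7+10=17
Collecting distinct sums: A + B = {-7, -6, -5, -4, -2, -1, 1, 3, 4, 6, 7, 9, 12, 14, 17}
|A + B| = 15

A + B = {-7, -6, -5, -4, -2, -1, 1, 3, 4, 6, 7, 9, 12, 14, 17}


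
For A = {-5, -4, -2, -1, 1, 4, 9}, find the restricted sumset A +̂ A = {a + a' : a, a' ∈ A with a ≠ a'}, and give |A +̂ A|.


Restricted sumset: A +̂ A = {a + a' : a ∈ A, a' ∈ A, a ≠ a'}.
Equivalently, take A + A and drop any sum 2a that is achievable ONLY as a + a for a ∈ A (i.e. sums representable only with equal summands).
Enumerate pairs (a, a') with a < a' (symmetric, so each unordered pair gives one sum; this covers all a ≠ a'):
  -5 + -4 = -9
  -5 + -2 = -7
  -5 + -1 = -6
  -5 + 1 = -4
  -5 + 4 = -1
  -5 + 9 = 4
  -4 + -2 = -6
  -4 + -1 = -5
  -4 + 1 = -3
  -4 + 4 = 0
  -4 + 9 = 5
  -2 + -1 = -3
  -2 + 1 = -1
  -2 + 4 = 2
  -2 + 9 = 7
  -1 + 1 = 0
  -1 + 4 = 3
  -1 + 9 = 8
  1 + 4 = 5
  1 + 9 = 10
  4 + 9 = 13
Collected distinct sums: {-9, -7, -6, -5, -4, -3, -1, 0, 2, 3, 4, 5, 7, 8, 10, 13}
|A +̂ A| = 16
(Reference bound: |A +̂ A| ≥ 2|A| - 3 for |A| ≥ 2, with |A| = 7 giving ≥ 11.)

|A +̂ A| = 16


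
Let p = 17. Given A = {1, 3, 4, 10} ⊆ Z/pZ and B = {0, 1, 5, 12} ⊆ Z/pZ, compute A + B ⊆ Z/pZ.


Work in Z/17Z: reduce every sum a + b modulo 17.
Enumerate all 16 pairs:
a = 1: 1+0=1, 1+1=2, 1+5=6, 1+12=13
a = 3: 3+0=3, 3+1=4, 3+5=8, 3+12=15
a = 4: 4+0=4, 4+1=5, 4+5=9, 4+12=16
a = 10: 10+0=10, 10+1=11, 10+5=15, 10+12=5
Distinct residues collected: {1, 2, 3, 4, 5, 6, 8, 9, 10, 11, 13, 15, 16}
|A + B| = 13 (out of 17 total residues).

A + B = {1, 2, 3, 4, 5, 6, 8, 9, 10, 11, 13, 15, 16}


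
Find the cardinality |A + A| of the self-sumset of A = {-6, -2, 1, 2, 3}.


A + A = {a + a' : a, a' ∈ A}; |A| = 5.
General bounds: 2|A| - 1 ≤ |A + A| ≤ |A|(|A|+1)/2, i.e. 9 ≤ |A + A| ≤ 15.
Lower bound 2|A|-1 is attained iff A is an arithmetic progression.
Enumerate sums a + a' for a ≤ a' (symmetric, so this suffices):
a = -6: -6+-6=-12, -6+-2=-8, -6+1=-5, -6+2=-4, -6+3=-3
a = -2: -2+-2=-4, -2+1=-1, -2+2=0, -2+3=1
a = 1: 1+1=2, 1+2=3, 1+3=4
a = 2: 2+2=4, 2+3=5
a = 3: 3+3=6
Distinct sums: {-12, -8, -5, -4, -3, -1, 0, 1, 2, 3, 4, 5, 6}
|A + A| = 13

|A + A| = 13


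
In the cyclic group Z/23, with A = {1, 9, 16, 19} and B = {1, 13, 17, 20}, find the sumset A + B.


Work in Z/23Z: reduce every sum a + b modulo 23.
Enumerate all 16 pairs:
a = 1: 1+1=2, 1+13=14, 1+17=18, 1+20=21
a = 9: 9+1=10, 9+13=22, 9+17=3, 9+20=6
a = 16: 16+1=17, 16+13=6, 16+17=10, 16+20=13
a = 19: 19+1=20, 19+13=9, 19+17=13, 19+20=16
Distinct residues collected: {2, 3, 6, 9, 10, 13, 14, 16, 17, 18, 20, 21, 22}
|A + B| = 13 (out of 23 total residues).

A + B = {2, 3, 6, 9, 10, 13, 14, 16, 17, 18, 20, 21, 22}


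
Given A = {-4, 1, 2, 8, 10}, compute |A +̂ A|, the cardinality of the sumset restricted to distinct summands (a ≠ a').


Restricted sumset: A +̂ A = {a + a' : a ∈ A, a' ∈ A, a ≠ a'}.
Equivalently, take A + A and drop any sum 2a that is achievable ONLY as a + a for a ∈ A (i.e. sums representable only with equal summands).
Enumerate pairs (a, a') with a < a' (symmetric, so each unordered pair gives one sum; this covers all a ≠ a'):
  -4 + 1 = -3
  -4 + 2 = -2
  -4 + 8 = 4
  -4 + 10 = 6
  1 + 2 = 3
  1 + 8 = 9
  1 + 10 = 11
  2 + 8 = 10
  2 + 10 = 12
  8 + 10 = 18
Collected distinct sums: {-3, -2, 3, 4, 6, 9, 10, 11, 12, 18}
|A +̂ A| = 10
(Reference bound: |A +̂ A| ≥ 2|A| - 3 for |A| ≥ 2, with |A| = 5 giving ≥ 7.)

|A +̂ A| = 10


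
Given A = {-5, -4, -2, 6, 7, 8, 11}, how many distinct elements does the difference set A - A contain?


A - A = {a - a' : a, a' ∈ A}; |A| = 7.
Bounds: 2|A|-1 ≤ |A - A| ≤ |A|² - |A| + 1, i.e. 13 ≤ |A - A| ≤ 43.
Note: 0 ∈ A - A always (from a - a). The set is symmetric: if d ∈ A - A then -d ∈ A - A.
Enumerate nonzero differences d = a - a' with a > a' (then include -d):
Positive differences: {1, 2, 3, 4, 5, 8, 9, 10, 11, 12, 13, 15, 16}
Full difference set: {0} ∪ (positive diffs) ∪ (negative diffs).
|A - A| = 1 + 2·13 = 27 (matches direct enumeration: 27).

|A - A| = 27


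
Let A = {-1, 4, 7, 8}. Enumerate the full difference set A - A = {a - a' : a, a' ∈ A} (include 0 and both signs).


A - A = {a - a' : a, a' ∈ A}.
Compute a - a' for each ordered pair (a, a'):
a = -1: -1--1=0, -1-4=-5, -1-7=-8, -1-8=-9
a = 4: 4--1=5, 4-4=0, 4-7=-3, 4-8=-4
a = 7: 7--1=8, 7-4=3, 7-7=0, 7-8=-1
a = 8: 8--1=9, 8-4=4, 8-7=1, 8-8=0
Collecting distinct values (and noting 0 appears from a-a):
A - A = {-9, -8, -5, -4, -3, -1, 0, 1, 3, 4, 5, 8, 9}
|A - A| = 13

A - A = {-9, -8, -5, -4, -3, -1, 0, 1, 3, 4, 5, 8, 9}


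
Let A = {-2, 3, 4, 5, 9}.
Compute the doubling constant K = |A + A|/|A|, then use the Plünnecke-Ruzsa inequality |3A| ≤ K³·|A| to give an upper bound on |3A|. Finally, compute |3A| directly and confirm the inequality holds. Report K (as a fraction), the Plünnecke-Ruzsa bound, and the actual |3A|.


|A| = 5.
Step 1: Compute A + A by enumerating all 25 pairs.
A + A = {-4, 1, 2, 3, 6, 7, 8, 9, 10, 12, 13, 14, 18}, so |A + A| = 13.
Step 2: Doubling constant K = |A + A|/|A| = 13/5 = 13/5 ≈ 2.6000.
Step 3: Plünnecke-Ruzsa gives |3A| ≤ K³·|A| = (2.6000)³ · 5 ≈ 87.8800.
Step 4: Compute 3A = A + A + A directly by enumerating all triples (a,b,c) ∈ A³; |3A| = 24.
Step 5: Check 24 ≤ 87.8800? Yes ✓.

K = 13/5, Plünnecke-Ruzsa bound K³|A| ≈ 87.8800, |3A| = 24, inequality holds.


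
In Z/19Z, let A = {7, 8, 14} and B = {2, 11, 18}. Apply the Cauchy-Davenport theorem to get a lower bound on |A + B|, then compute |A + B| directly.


Cauchy-Davenport: |A + B| ≥ min(p, |A| + |B| - 1) for A, B nonempty in Z/pZ.
|A| = 3, |B| = 3, p = 19.
CD lower bound = min(19, 3 + 3 - 1) = min(19, 5) = 5.
Compute A + B mod 19 directly:
a = 7: 7+2=9, 7+11=18, 7+18=6
a = 8: 8+2=10, 8+11=0, 8+18=7
a = 14: 14+2=16, 14+11=6, 14+18=13
A + B = {0, 6, 7, 9, 10, 13, 16, 18}, so |A + B| = 8.
Verify: 8 ≥ 5? Yes ✓.

CD lower bound = 5, actual |A + B| = 8.


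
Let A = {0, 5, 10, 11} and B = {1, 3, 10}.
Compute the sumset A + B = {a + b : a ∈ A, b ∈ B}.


A + B = {a + b : a ∈ A, b ∈ B}.
Enumerate all |A|·|B| = 4·3 = 12 pairs (a, b) and collect distinct sums.
a = 0: 0+1=1, 0+3=3, 0+10=10
a = 5: 5+1=6, 5+3=8, 5+10=15
a = 10: 10+1=11, 10+3=13, 10+10=20
a = 11: 11+1=12, 11+3=14, 11+10=21
Collecting distinct sums: A + B = {1, 3, 6, 8, 10, 11, 12, 13, 14, 15, 20, 21}
|A + B| = 12

A + B = {1, 3, 6, 8, 10, 11, 12, 13, 14, 15, 20, 21}


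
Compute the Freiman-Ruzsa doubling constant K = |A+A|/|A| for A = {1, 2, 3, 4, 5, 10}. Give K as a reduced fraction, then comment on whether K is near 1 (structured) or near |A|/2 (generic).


|A| = 6.
Compute A + A by enumerating all 36 pairs.
A + A = {2, 3, 4, 5, 6, 7, 8, 9, 10, 11, 12, 13, 14, 15, 20}, so |A + A| = 15.
K = |A + A| / |A| = 15/6 = 5/2 ≈ 2.5000.
Reference: AP of size 6 gives K = 11/6 ≈ 1.8333; a fully generic set of size 6 gives K ≈ 3.5000.

|A| = 6, |A + A| = 15, K = 15/6 = 5/2.


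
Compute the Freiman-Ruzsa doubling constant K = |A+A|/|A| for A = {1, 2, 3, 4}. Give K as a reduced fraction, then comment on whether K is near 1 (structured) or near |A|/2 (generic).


|A| = 4.
Compute A + A by enumerating all 16 pairs.
A + A = {2, 3, 4, 5, 6, 7, 8}, so |A + A| = 7.
K = |A + A| / |A| = 7/4 (already in lowest terms) ≈ 1.7500.
Reference: AP of size 4 gives K = 7/4 ≈ 1.7500; a fully generic set of size 4 gives K ≈ 2.5000.

|A| = 4, |A + A| = 7, K = 7/4.


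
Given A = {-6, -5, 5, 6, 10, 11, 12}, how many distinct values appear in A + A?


A + A = {a + a' : a, a' ∈ A}; |A| = 7.
General bounds: 2|A| - 1 ≤ |A + A| ≤ |A|(|A|+1)/2, i.e. 13 ≤ |A + A| ≤ 28.
Lower bound 2|A|-1 is attained iff A is an arithmetic progression.
Enumerate sums a + a' for a ≤ a' (symmetric, so this suffices):
a = -6: -6+-6=-12, -6+-5=-11, -6+5=-1, -6+6=0, -6+10=4, -6+11=5, -6+12=6
a = -5: -5+-5=-10, -5+5=0, -5+6=1, -5+10=5, -5+11=6, -5+12=7
a = 5: 5+5=10, 5+6=11, 5+10=15, 5+11=16, 5+12=17
a = 6: 6+6=12, 6+10=16, 6+11=17, 6+12=18
a = 10: 10+10=20, 10+11=21, 10+12=22
a = 11: 11+11=22, 11+12=23
a = 12: 12+12=24
Distinct sums: {-12, -11, -10, -1, 0, 1, 4, 5, 6, 7, 10, 11, 12, 15, 16, 17, 18, 20, 21, 22, 23, 24}
|A + A| = 22

|A + A| = 22


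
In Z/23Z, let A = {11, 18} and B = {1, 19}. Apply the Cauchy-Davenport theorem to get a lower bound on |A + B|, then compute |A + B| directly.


Cauchy-Davenport: |A + B| ≥ min(p, |A| + |B| - 1) for A, B nonempty in Z/pZ.
|A| = 2, |B| = 2, p = 23.
CD lower bound = min(23, 2 + 2 - 1) = min(23, 3) = 3.
Compute A + B mod 23 directly:
a = 11: 11+1=12, 11+19=7
a = 18: 18+1=19, 18+19=14
A + B = {7, 12, 14, 19}, so |A + B| = 4.
Verify: 4 ≥ 3? Yes ✓.

CD lower bound = 3, actual |A + B| = 4.


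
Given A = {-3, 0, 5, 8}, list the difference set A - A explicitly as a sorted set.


A - A = {a - a' : a, a' ∈ A}.
Compute a - a' for each ordered pair (a, a'):
a = -3: -3--3=0, -3-0=-3, -3-5=-8, -3-8=-11
a = 0: 0--3=3, 0-0=0, 0-5=-5, 0-8=-8
a = 5: 5--3=8, 5-0=5, 5-5=0, 5-8=-3
a = 8: 8--3=11, 8-0=8, 8-5=3, 8-8=0
Collecting distinct values (and noting 0 appears from a-a):
A - A = {-11, -8, -5, -3, 0, 3, 5, 8, 11}
|A - A| = 9

A - A = {-11, -8, -5, -3, 0, 3, 5, 8, 11}


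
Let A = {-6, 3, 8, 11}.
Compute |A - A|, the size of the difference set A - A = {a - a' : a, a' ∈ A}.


A - A = {a - a' : a, a' ∈ A}; |A| = 4.
Bounds: 2|A|-1 ≤ |A - A| ≤ |A|² - |A| + 1, i.e. 7 ≤ |A - A| ≤ 13.
Note: 0 ∈ A - A always (from a - a). The set is symmetric: if d ∈ A - A then -d ∈ A - A.
Enumerate nonzero differences d = a - a' with a > a' (then include -d):
Positive differences: {3, 5, 8, 9, 14, 17}
Full difference set: {0} ∪ (positive diffs) ∪ (negative diffs).
|A - A| = 1 + 2·6 = 13 (matches direct enumeration: 13).

|A - A| = 13


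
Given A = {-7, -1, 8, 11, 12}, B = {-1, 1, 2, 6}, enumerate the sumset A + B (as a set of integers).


A + B = {a + b : a ∈ A, b ∈ B}.
Enumerate all |A|·|B| = 5·4 = 20 pairs (a, b) and collect distinct sums.
a = -7: -7+-1=-8, -7+1=-6, -7+2=-5, -7+6=-1
a = -1: -1+-1=-2, -1+1=0, -1+2=1, -1+6=5
a = 8: 8+-1=7, 8+1=9, 8+2=10, 8+6=14
a = 11: 11+-1=10, 11+1=12, 11+2=13, 11+6=17
a = 12: 12+-1=11, 12+1=13, 12+2=14, 12+6=18
Collecting distinct sums: A + B = {-8, -6, -5, -2, -1, 0, 1, 5, 7, 9, 10, 11, 12, 13, 14, 17, 18}
|A + B| = 17

A + B = {-8, -6, -5, -2, -1, 0, 1, 5, 7, 9, 10, 11, 12, 13, 14, 17, 18}


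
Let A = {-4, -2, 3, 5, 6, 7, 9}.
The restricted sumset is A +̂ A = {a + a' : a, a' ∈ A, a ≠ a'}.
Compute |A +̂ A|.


Restricted sumset: A +̂ A = {a + a' : a ∈ A, a' ∈ A, a ≠ a'}.
Equivalently, take A + A and drop any sum 2a that is achievable ONLY as a + a for a ∈ A (i.e. sums representable only with equal summands).
Enumerate pairs (a, a') with a < a' (symmetric, so each unordered pair gives one sum; this covers all a ≠ a'):
  -4 + -2 = -6
  -4 + 3 = -1
  -4 + 5 = 1
  -4 + 6 = 2
  -4 + 7 = 3
  -4 + 9 = 5
  -2 + 3 = 1
  -2 + 5 = 3
  -2 + 6 = 4
  -2 + 7 = 5
  -2 + 9 = 7
  3 + 5 = 8
  3 + 6 = 9
  3 + 7 = 10
  3 + 9 = 12
  5 + 6 = 11
  5 + 7 = 12
  5 + 9 = 14
  6 + 7 = 13
  6 + 9 = 15
  7 + 9 = 16
Collected distinct sums: {-6, -1, 1, 2, 3, 4, 5, 7, 8, 9, 10, 11, 12, 13, 14, 15, 16}
|A +̂ A| = 17
(Reference bound: |A +̂ A| ≥ 2|A| - 3 for |A| ≥ 2, with |A| = 7 giving ≥ 11.)

|A +̂ A| = 17


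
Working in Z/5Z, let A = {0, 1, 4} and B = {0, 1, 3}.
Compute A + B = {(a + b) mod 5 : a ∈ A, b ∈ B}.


Work in Z/5Z: reduce every sum a + b modulo 5.
Enumerate all 9 pairs:
a = 0: 0+0=0, 0+1=1, 0+3=3
a = 1: 1+0=1, 1+1=2, 1+3=4
a = 4: 4+0=4, 4+1=0, 4+3=2
Distinct residues collected: {0, 1, 2, 3, 4}
|A + B| = 5 (out of 5 total residues).

A + B = {0, 1, 2, 3, 4}


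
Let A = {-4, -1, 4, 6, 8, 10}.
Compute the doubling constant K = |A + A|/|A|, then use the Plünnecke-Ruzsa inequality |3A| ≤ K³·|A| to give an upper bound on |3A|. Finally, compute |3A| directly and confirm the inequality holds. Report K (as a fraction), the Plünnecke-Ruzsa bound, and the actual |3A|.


|A| = 6.
Step 1: Compute A + A by enumerating all 36 pairs.
A + A = {-8, -5, -2, 0, 2, 3, 4, 5, 6, 7, 8, 9, 10, 12, 14, 16, 18, 20}, so |A + A| = 18.
Step 2: Doubling constant K = |A + A|/|A| = 18/6 = 18/6 ≈ 3.0000.
Step 3: Plünnecke-Ruzsa gives |3A| ≤ K³·|A| = (3.0000)³ · 6 ≈ 162.0000.
Step 4: Compute 3A = A + A + A directly by enumerating all triples (a,b,c) ∈ A³; |3A| = 33.
Step 5: Check 33 ≤ 162.0000? Yes ✓.

K = 18/6, Plünnecke-Ruzsa bound K³|A| ≈ 162.0000, |3A| = 33, inequality holds.


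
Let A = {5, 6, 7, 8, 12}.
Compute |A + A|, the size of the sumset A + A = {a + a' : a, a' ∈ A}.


A + A = {a + a' : a, a' ∈ A}; |A| = 5.
General bounds: 2|A| - 1 ≤ |A + A| ≤ |A|(|A|+1)/2, i.e. 9 ≤ |A + A| ≤ 15.
Lower bound 2|A|-1 is attained iff A is an arithmetic progression.
Enumerate sums a + a' for a ≤ a' (symmetric, so this suffices):
a = 5: 5+5=10, 5+6=11, 5+7=12, 5+8=13, 5+12=17
a = 6: 6+6=12, 6+7=13, 6+8=14, 6+12=18
a = 7: 7+7=14, 7+8=15, 7+12=19
a = 8: 8+8=16, 8+12=20
a = 12: 12+12=24
Distinct sums: {10, 11, 12, 13, 14, 15, 16, 17, 18, 19, 20, 24}
|A + A| = 12

|A + A| = 12


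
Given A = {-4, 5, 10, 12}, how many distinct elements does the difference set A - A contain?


A - A = {a - a' : a, a' ∈ A}; |A| = 4.
Bounds: 2|A|-1 ≤ |A - A| ≤ |A|² - |A| + 1, i.e. 7 ≤ |A - A| ≤ 13.
Note: 0 ∈ A - A always (from a - a). The set is symmetric: if d ∈ A - A then -d ∈ A - A.
Enumerate nonzero differences d = a - a' with a > a' (then include -d):
Positive differences: {2, 5, 7, 9, 14, 16}
Full difference set: {0} ∪ (positive diffs) ∪ (negative diffs).
|A - A| = 1 + 2·6 = 13 (matches direct enumeration: 13).

|A - A| = 13


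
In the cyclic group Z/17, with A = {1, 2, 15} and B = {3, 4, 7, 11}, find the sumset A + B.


Work in Z/17Z: reduce every sum a + b modulo 17.
Enumerate all 12 pairs:
a = 1: 1+3=4, 1+4=5, 1+7=8, 1+11=12
a = 2: 2+3=5, 2+4=6, 2+7=9, 2+11=13
a = 15: 15+3=1, 15+4=2, 15+7=5, 15+11=9
Distinct residues collected: {1, 2, 4, 5, 6, 8, 9, 12, 13}
|A + B| = 9 (out of 17 total residues).

A + B = {1, 2, 4, 5, 6, 8, 9, 12, 13}


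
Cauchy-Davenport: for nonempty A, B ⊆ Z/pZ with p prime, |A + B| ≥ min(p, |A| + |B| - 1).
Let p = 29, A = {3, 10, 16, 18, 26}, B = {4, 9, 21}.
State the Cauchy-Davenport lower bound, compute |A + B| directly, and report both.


Cauchy-Davenport: |A + B| ≥ min(p, |A| + |B| - 1) for A, B nonempty in Z/pZ.
|A| = 5, |B| = 3, p = 29.
CD lower bound = min(29, 5 + 3 - 1) = min(29, 7) = 7.
Compute A + B mod 29 directly:
a = 3: 3+4=7, 3+9=12, 3+21=24
a = 10: 10+4=14, 10+9=19, 10+21=2
a = 16: 16+4=20, 16+9=25, 16+21=8
a = 18: 18+4=22, 18+9=27, 18+21=10
a = 26: 26+4=1, 26+9=6, 26+21=18
A + B = {1, 2, 6, 7, 8, 10, 12, 14, 18, 19, 20, 22, 24, 25, 27}, so |A + B| = 15.
Verify: 15 ≥ 7? Yes ✓.

CD lower bound = 7, actual |A + B| = 15.


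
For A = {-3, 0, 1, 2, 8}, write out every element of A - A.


A - A = {a - a' : a, a' ∈ A}.
Compute a - a' for each ordered pair (a, a'):
a = -3: -3--3=0, -3-0=-3, -3-1=-4, -3-2=-5, -3-8=-11
a = 0: 0--3=3, 0-0=0, 0-1=-1, 0-2=-2, 0-8=-8
a = 1: 1--3=4, 1-0=1, 1-1=0, 1-2=-1, 1-8=-7
a = 2: 2--3=5, 2-0=2, 2-1=1, 2-2=0, 2-8=-6
a = 8: 8--3=11, 8-0=8, 8-1=7, 8-2=6, 8-8=0
Collecting distinct values (and noting 0 appears from a-a):
A - A = {-11, -8, -7, -6, -5, -4, -3, -2, -1, 0, 1, 2, 3, 4, 5, 6, 7, 8, 11}
|A - A| = 19

A - A = {-11, -8, -7, -6, -5, -4, -3, -2, -1, 0, 1, 2, 3, 4, 5, 6, 7, 8, 11}


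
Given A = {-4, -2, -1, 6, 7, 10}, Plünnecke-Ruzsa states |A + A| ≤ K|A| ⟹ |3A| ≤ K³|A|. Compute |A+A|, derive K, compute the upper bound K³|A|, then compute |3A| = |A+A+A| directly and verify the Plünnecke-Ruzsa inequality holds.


|A| = 6.
Step 1: Compute A + A by enumerating all 36 pairs.
A + A = {-8, -6, -5, -4, -3, -2, 2, 3, 4, 5, 6, 8, 9, 12, 13, 14, 16, 17, 20}, so |A + A| = 19.
Step 2: Doubling constant K = |A + A|/|A| = 19/6 = 19/6 ≈ 3.1667.
Step 3: Plünnecke-Ruzsa gives |3A| ≤ K³·|A| = (3.1667)³ · 6 ≈ 190.5278.
Step 4: Compute 3A = A + A + A directly by enumerating all triples (a,b,c) ∈ A³; |3A| = 38.
Step 5: Check 38 ≤ 190.5278? Yes ✓.

K = 19/6, Plünnecke-Ruzsa bound K³|A| ≈ 190.5278, |3A| = 38, inequality holds.
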